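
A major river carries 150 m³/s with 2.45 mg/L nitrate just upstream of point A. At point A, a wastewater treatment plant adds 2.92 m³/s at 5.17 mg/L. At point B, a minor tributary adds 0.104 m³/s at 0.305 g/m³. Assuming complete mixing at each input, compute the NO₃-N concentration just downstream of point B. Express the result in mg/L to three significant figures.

After input A: C = (150·2.45 + 2.92·5.17) / 152.9 = 2.502 mg/L.
After input B: C = (152.9·2.502 + 0.104·0.305) / 153 = 2.5 mg/L.

2.50 mg/L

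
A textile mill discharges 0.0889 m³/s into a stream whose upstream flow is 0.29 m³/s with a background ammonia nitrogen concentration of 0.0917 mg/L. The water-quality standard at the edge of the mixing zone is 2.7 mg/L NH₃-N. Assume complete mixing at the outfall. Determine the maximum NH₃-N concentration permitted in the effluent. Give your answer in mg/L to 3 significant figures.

Mass balance: 2.7·0.3789 = 0.0889·Cₑ + 0.29·0.0917.
Cₑ = (1.023 − 0.02659) / 0.0889 = 11.21 mg/L.

11.2 mg/L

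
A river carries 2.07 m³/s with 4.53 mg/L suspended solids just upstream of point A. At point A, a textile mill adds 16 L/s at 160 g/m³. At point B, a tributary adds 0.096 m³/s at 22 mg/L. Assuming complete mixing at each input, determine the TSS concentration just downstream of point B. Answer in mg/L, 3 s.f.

16 L/s = 0.016 m³/s.
After input A: C = (2.07·4.53 + 0.016·160) / 2.086 = 5.722 mg/L.
After input B: C = (2.086·5.722 + 0.096·22) / 2.182 = 6.439 mg/L.

6.44 mg/L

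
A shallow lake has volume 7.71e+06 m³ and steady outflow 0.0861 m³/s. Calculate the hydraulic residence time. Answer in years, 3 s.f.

2.84 yr

Q = 0.0861 m³/s × 3.156e+07 s/yr = 2.717e+06 m³/yr.
Hydraulic residence time τ = V/Q = 7.71e+06/2.717e+06 = 2.838 yr.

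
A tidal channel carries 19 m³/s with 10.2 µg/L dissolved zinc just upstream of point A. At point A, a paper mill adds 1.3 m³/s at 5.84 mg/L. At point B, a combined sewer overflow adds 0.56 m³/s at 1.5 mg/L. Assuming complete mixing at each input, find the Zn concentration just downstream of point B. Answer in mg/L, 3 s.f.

0.414 mg/L

10.2 µg/L = 0.0102 mg/L.
After input A: C = (19·0.0102 + 1.3·5.84) / 20.3 = 0.3835 mg/L.
After input B: C = (20.3·0.3835 + 0.56·1.5) / 20.86 = 0.4135 mg/L.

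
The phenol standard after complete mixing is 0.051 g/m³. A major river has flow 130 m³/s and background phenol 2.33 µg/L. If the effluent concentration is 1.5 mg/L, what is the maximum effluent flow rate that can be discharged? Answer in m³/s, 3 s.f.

2.33 µg/L = 0.00233 mg/L.
Mass balance at complete mixing: C_std·(Q_w + Q_r) = Q_w·C_e + Q_r·C_b.
Rearranging, Q_w = Q_r·(C_std − C_b)/(C_e − C_std) = 130·(0.051 − 0.00233) / (1.5 − 0.051) = 4.367 m³/s.

4.37 m³/s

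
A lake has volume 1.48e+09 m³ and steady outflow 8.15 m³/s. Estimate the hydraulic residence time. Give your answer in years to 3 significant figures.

5.75 yr

Q = 8.15 m³/s × 3.156e+07 s/yr = 2.572e+08 m³/yr.
Hydraulic residence time τ = V/Q = 1.48e+09/2.572e+08 = 5.754 yr.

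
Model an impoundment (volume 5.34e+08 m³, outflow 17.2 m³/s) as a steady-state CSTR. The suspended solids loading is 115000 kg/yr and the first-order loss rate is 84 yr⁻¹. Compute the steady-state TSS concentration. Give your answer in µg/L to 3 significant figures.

Outflow Q = 17.2 m³/s × 3.156e+07 s/yr = 5.428e+08 m³/yr.
Steady-state CSTR mass balance: W = Q·C + k·V·C, so C = W/(Q + kV).
Q + kV = 5.428e+08 + 84·5.34e+08 = 4.54e+10 m³/yr.
C = 115000/4.54e+10 = 2.533e-06 kg/m³ = 0.002533 mg/L = 2.533 µg/L.

2.53 µg/L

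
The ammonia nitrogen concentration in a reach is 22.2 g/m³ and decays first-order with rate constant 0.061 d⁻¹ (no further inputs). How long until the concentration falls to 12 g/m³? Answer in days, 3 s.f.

t = ln(C₀/C)/k = ln(22.2/12)/0.061 = 0.6152/0.061 = 10.09 d.

10.1 d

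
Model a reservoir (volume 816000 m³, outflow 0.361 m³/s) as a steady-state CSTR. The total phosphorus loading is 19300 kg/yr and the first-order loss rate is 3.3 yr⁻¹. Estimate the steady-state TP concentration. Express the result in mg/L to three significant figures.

Outflow Q = 0.361 m³/s × 3.156e+07 s/yr = 1.139e+07 m³/yr.
Steady-state CSTR mass balance: W = Q·C + k·V·C, so C = W/(Q + kV).
Q + kV = 1.139e+07 + 3.3·816000 = 1.409e+07 m³/yr.
C = 19300/1.409e+07 = 0.00137 kg/m³ = 1.37 mg/L.

1.37 mg/L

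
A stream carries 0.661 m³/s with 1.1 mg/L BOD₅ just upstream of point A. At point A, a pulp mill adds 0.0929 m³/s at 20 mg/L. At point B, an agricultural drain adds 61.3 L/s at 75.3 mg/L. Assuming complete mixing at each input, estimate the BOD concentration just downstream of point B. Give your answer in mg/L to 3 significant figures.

After input A: C = (0.661·1.1 + 0.0929·20) / 0.7539 = 3.429 mg/L.
61.3 L/s = 0.0613 m³/s.
After input B: C = (0.7539·3.429 + 0.0613·75.3) / 0.8152 = 8.833 mg/L.

8.83 mg/L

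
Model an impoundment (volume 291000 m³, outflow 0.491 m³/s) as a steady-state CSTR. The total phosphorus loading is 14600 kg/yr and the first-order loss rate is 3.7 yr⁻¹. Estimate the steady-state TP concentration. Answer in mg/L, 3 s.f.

0.881 mg/L

Outflow Q = 0.491 m³/s × 3.156e+07 s/yr = 1.549e+07 m³/yr.
Steady-state CSTR mass balance: W = Q·C + k·V·C, so C = W/(Q + kV).
Q + kV = 1.549e+07 + 3.7·291000 = 1.657e+07 m³/yr.
C = 14600/1.657e+07 = 0.000881 kg/m³ = 0.881 mg/L.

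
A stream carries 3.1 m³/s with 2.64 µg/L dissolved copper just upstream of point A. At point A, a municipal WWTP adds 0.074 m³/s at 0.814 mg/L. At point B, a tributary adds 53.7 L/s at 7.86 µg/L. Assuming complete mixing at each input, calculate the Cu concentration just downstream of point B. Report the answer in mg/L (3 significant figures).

0.0213 mg/L

2.64 µg/L = 0.00264 mg/L.
After input A: C = (3.1·0.00264 + 0.074·0.814) / 3.174 = 0.02156 mg/L.
53.7 L/s = 0.0537 m³/s.
7.86 µg/L = 0.00786 mg/L.
After input B: C = (3.174·0.02156 + 0.0537·0.00786) / 3.228 = 0.02133 mg/L.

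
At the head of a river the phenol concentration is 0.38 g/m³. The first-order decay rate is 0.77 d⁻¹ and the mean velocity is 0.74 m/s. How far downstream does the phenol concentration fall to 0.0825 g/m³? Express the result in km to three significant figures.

127 km

From C = C₀·e^(−kt), t = ln(C₀/C)/k = ln(0.38/0.0825)/0.77 = 1.527/0.77 = 1.984 d.
Distance = v·t = 0.74 m/s × 1.714e+05 s = 1.268e+05 m = 126.8 km.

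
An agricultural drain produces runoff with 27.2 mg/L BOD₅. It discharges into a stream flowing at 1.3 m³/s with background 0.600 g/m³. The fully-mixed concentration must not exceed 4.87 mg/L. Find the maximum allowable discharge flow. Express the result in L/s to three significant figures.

Mass balance at complete mixing: C_std·(Q_w + Q_r) = Q_w·C_e + Q_r·C_b.
Rearranging, Q_w = Q_r·(C_std − C_b)/(C_e − C_std) = 1.3·(4.87 − 0.6) / (27.2 − 4.87) = 0.2486 m³/s.
= 248.6 L/s.

249 L/s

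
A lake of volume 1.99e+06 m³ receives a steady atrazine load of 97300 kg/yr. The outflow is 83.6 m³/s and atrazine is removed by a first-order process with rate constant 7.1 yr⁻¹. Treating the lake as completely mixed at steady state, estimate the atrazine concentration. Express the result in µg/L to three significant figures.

Outflow Q = 83.6 m³/s × 3.156e+07 s/yr = 2.638e+09 m³/yr.
Steady-state CSTR mass balance: W = Q·C + k·V·C, so C = W/(Q + kV).
Q + kV = 2.638e+09 + 7.1·1.99e+06 = 2.652e+09 m³/yr.
C = 97300/2.652e+09 = 3.668e-05 kg/m³ = 0.03668 mg/L = 36.68 µg/L.

36.7 µg/L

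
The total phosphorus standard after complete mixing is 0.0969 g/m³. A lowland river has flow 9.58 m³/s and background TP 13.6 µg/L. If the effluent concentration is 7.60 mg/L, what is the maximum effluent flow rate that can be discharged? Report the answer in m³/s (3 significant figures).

0.106 m³/s

13.6 µg/L = 0.0136 mg/L.
Mass balance at complete mixing: C_std·(Q_w + Q_r) = Q_w·C_e + Q_r·C_b.
Rearranging, Q_w = Q_r·(C_std − C_b)/(C_e − C_std) = 9.58·(0.0969 − 0.0136) / (7.6 − 0.0969) = 0.1064 m³/s.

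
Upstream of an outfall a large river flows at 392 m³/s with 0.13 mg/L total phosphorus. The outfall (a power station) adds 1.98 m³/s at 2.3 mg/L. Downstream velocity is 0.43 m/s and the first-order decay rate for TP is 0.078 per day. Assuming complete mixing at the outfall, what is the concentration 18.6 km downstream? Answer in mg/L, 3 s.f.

0.136 mg/L

After complete mixing, C₀ = (1.98·2.3 + 392·0.13) / 394 = 0.1409 mg/L.
Travel time t = 1.86e+04 m / 0.43 m/s = 4.326e+04 s = 0.5006 d.
C = 0.1409·exp(−0.078·0.5006) = 0.1409·0.9617 = 0.1355 mg/L.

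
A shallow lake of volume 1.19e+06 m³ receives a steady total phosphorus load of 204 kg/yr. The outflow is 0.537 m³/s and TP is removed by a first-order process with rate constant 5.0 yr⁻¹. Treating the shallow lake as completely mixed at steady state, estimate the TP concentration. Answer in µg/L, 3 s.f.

Outflow Q = 0.537 m³/s × 3.156e+07 s/yr = 1.695e+07 m³/yr.
Steady-state CSTR mass balance: W = Q·C + k·V·C, so C = W/(Q + kV).
Q + kV = 1.695e+07 + 5.0·1.19e+06 = 2.29e+07 m³/yr.
C = 204/2.29e+07 = 8.91e-06 kg/m³ = 0.00891 mg/L = 8.91 µg/L.

8.91 µg/L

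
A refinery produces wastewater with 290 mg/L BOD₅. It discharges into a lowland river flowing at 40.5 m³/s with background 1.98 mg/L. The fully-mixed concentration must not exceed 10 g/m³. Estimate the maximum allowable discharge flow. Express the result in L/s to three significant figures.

Mass balance at complete mixing: C_std·(Q_w + Q_r) = Q_w·C_e + Q_r·C_b.
Rearranging, Q_w = Q_r·(C_std − C_b)/(C_e − C_std) = 40.5·(10 − 1.98) / (290 − 10) = 1.16 m³/s.
= 1160 L/s.

1160 L/s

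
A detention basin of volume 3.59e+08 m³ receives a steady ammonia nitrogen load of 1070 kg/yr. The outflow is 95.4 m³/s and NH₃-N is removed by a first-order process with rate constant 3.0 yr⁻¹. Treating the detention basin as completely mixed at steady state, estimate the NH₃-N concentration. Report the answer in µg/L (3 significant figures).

0.262 µg/L

Outflow Q = 95.4 m³/s × 3.156e+07 s/yr = 3.011e+09 m³/yr.
Steady-state CSTR mass balance: W = Q·C + k·V·C, so C = W/(Q + kV).
Q + kV = 3.011e+09 + 3.0·3.59e+08 = 4.088e+09 m³/yr.
C = 1070/4.088e+09 = 2.618e-07 kg/m³ = 0.0002618 mg/L = 0.2618 µg/L.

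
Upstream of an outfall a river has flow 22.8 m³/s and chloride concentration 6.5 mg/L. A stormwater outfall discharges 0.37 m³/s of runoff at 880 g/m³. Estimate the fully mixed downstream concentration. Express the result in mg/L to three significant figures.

20.4 mg/L

Flow-weighted mixing gives C = (0.37·880 + 22.8·6.5) / (0.37 + 22.8) = 473.8/23.17 = 20.45 mg/L.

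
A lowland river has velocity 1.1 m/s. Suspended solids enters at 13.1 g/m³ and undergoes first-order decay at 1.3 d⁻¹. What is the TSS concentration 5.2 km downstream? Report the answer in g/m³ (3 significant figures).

Travel time t = 5.2 km / 1.1 m/s = 5200/1.1 = 4727 s = 0.05471 d.
First-order decay: C = 13.1·exp(−1.3·0.05471) = 13.1·0.9313 = 12.2 g/m³.

12.2 g/m³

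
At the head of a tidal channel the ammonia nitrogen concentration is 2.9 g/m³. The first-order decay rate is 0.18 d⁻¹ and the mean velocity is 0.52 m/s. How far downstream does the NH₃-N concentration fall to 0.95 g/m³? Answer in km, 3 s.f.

279 km

From C = C₀·e^(−kt), t = ln(C₀/C)/k = ln(2.9/0.95)/0.18 = 1.116/0.18 = 6.2 d.
Distance = v·t = 0.52 m/s × 5.357e+05 s = 2.786e+05 m = 278.6 km.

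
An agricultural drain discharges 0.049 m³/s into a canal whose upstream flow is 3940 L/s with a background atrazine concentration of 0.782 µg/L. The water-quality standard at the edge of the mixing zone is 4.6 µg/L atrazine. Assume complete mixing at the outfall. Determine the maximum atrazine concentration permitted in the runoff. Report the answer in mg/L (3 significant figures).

3940 L/s = 3.94 m³/s.
0.782 µg/L = 0.000782 mg/L.
4.6 µg/L = 0.0046 mg/L.
Mass balance: 0.0046·3.989 = 0.049·Cₑ + 3.94·0.000782.
Cₑ = (0.01835 − 0.003081) / 0.049 = 0.3116 mg/L.

0.312 mg/L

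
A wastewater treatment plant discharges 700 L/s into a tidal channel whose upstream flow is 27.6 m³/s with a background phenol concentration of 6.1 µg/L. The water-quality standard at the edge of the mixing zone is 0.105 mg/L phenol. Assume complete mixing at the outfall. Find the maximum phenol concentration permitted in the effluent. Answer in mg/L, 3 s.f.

700 L/s = 0.7 m³/s.
6.1 µg/L = 0.0061 mg/L.
Mass balance: 0.105·28.3 = 0.7·Cₑ + 27.6·0.0061.
Cₑ = (2.971 − 0.1684) / 0.7 = 4.004 mg/L.

4.00 mg/L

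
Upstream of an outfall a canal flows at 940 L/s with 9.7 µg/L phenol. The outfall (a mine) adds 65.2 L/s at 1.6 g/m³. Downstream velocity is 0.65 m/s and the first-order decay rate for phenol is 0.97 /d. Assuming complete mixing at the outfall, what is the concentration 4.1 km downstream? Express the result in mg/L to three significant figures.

0.105 mg/L

65.2 L/s = 0.0652 m³/s.
940 L/s = 0.94 m³/s.
9.7 µg/L = 0.0097 mg/L.
After complete mixing, C₀ = (0.0652·1.6 + 0.94·0.0097) / 1.005 = 0.1129 mg/L.
Travel time t = 4100 m / 0.65 m/s = 6308 s = 0.07301 d.
C = 0.1129·exp(−0.97·0.07301) = 0.1129·0.9316 = 0.1051 mg/L.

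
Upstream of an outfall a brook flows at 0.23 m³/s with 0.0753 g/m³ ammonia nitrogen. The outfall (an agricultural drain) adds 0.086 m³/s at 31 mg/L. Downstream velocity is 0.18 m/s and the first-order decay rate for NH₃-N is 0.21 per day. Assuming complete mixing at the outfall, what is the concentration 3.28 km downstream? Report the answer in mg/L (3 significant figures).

8.12 mg/L

After complete mixing, C₀ = (0.086·31 + 0.23·0.0753) / 0.316 = 8.492 mg/L.
Travel time t = 3280 m / 0.18 m/s = 1.822e+04 s = 0.2109 d.
C = 8.492·exp(−0.21·0.2109) = 8.492·0.9567 = 8.124 mg/L.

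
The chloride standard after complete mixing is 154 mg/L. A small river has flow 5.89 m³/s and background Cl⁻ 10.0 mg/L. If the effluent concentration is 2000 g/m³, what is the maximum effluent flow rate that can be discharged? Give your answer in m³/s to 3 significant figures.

0.459 m³/s

Mass balance at complete mixing: C_std·(Q_w + Q_r) = Q_w·C_e + Q_r·C_b.
Rearranging, Q_w = Q_r·(C_std − C_b)/(C_e − C_std) = 5.89·(154 − 10) / (2000 − 154) = 0.4595 m³/s.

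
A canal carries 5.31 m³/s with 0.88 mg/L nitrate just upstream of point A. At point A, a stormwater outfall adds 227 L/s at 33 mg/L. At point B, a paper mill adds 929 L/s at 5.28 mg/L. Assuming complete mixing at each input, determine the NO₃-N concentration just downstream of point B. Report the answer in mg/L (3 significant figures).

2.64 mg/L

227 L/s = 0.227 m³/s.
After input A: C = (5.31·0.88 + 0.227·33) / 5.537 = 2.197 mg/L.
929 L/s = 0.929 m³/s.
After input B: C = (5.537·2.197 + 0.929·5.28) / 6.466 = 2.64 mg/L.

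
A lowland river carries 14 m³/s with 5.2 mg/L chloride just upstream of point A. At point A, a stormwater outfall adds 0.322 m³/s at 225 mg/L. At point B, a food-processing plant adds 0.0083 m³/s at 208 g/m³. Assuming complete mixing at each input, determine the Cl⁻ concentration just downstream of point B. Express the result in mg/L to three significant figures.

After input A: C = (14·5.2 + 0.322·225) / 14.32 = 10.14 mg/L.
After input B: C = (14.32·10.14 + 0.0083·208) / 14.33 = 10.26 mg/L.

10.3 mg/L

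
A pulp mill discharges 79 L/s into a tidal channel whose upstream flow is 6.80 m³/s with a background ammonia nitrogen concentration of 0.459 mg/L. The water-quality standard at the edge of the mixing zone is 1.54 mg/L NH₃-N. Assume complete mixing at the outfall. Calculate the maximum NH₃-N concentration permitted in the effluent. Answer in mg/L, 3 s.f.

94.6 mg/L

79 L/s = 0.079 m³/s.
Mass balance: 1.54·6.879 = 0.079·Cₑ + 6.8·0.459.
Cₑ = (10.59 − 3.121) / 0.079 = 94.59 mg/L.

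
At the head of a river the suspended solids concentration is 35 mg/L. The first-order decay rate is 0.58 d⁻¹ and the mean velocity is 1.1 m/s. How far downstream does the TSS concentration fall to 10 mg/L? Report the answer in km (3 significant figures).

From C = C₀·e^(−kt), t = ln(C₀/C)/k = ln(35/10)/0.58 = 1.253/0.58 = 2.16 d.
Distance = v·t = 1.1 m/s × 1.866e+05 s = 2.053e+05 m = 205.3 km.

205 km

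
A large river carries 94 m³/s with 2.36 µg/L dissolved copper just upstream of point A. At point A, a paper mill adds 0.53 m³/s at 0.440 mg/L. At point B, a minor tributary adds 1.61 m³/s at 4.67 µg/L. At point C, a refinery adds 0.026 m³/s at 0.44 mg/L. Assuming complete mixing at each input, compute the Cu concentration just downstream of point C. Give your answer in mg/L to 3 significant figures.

0.00493 mg/L

2.36 µg/L = 0.00236 mg/L.
After input A: C = (94·0.00236 + 0.53·0.44) / 94.53 = 0.004814 mg/L.
4.67 µg/L = 0.00467 mg/L.
After input B: C = (94.53·0.004814 + 1.61·0.00467) / 96.14 = 0.004811 mg/L.
After input C: C = (96.14·0.004811 + 0.026·0.44) / 96.17 = 0.004929 mg/L.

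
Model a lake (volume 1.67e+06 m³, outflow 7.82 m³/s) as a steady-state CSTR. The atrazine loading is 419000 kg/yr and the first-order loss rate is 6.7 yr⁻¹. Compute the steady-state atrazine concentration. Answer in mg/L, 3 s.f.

1.62 mg/L

Outflow Q = 7.82 m³/s × 3.156e+07 s/yr = 2.468e+08 m³/yr.
Steady-state CSTR mass balance: W = Q·C + k·V·C, so C = W/(Q + kV).
Q + kV = 2.468e+08 + 6.7·1.67e+06 = 2.58e+08 m³/yr.
C = 419000/2.58e+08 = 0.001624 kg/m³ = 1.624 mg/L.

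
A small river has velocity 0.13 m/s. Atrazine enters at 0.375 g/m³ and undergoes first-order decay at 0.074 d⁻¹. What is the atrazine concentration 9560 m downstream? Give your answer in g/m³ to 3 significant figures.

0.352 g/m³

Travel time t = 9560 m / 0.13 m/s = 9560/0.13 = 7.354e+04 s = 0.8511 d.
First-order decay: C = 0.375·exp(−0.074·0.8511) = 0.375·0.939 = 0.3521 g/m³.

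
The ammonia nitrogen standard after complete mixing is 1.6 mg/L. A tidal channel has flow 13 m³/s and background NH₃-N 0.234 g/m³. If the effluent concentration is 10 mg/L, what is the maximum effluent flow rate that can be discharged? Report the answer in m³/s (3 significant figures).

2.11 m³/s

Mass balance at complete mixing: C_std·(Q_w + Q_r) = Q_w·C_e + Q_r·C_b.
Rearranging, Q_w = Q_r·(C_std − C_b)/(C_e − C_std) = 13·(1.6 − 0.234) / (10 − 1.6) = 2.114 m³/s.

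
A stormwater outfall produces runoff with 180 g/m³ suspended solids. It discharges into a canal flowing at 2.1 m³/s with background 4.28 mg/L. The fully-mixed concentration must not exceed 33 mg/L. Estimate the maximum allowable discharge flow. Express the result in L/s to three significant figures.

410 L/s

Mass balance at complete mixing: C_std·(Q_w + Q_r) = Q_w·C_e + Q_r·C_b.
Rearranging, Q_w = Q_r·(C_std − C_b)/(C_e − C_std) = 2.1·(33 − 4.28) / (180 − 33) = 0.4103 m³/s.
= 410.3 L/s.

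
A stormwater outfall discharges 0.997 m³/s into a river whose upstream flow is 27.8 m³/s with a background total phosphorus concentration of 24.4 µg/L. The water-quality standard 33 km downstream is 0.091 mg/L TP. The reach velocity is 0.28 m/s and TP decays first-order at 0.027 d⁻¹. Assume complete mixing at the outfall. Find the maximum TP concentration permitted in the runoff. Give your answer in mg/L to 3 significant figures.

2.05 mg/L

24.4 µg/L = 0.0244 mg/L.
Travel time to the compliance point: t = 3.3e+04/0.28 = 1.179e+05 s = 1.364 d; decay factor exp(−0.027·1.364) = 0.9638.
So the concentration just after mixing may be at most 0.091/0.9638 = 0.09441 mg/L.
Mass balance: 0.09441·28.8 = 0.997·Cₑ + 27.8·0.0244.
Cₑ = (2.719 − 0.6783) / 0.997 = 2.047 mg/L.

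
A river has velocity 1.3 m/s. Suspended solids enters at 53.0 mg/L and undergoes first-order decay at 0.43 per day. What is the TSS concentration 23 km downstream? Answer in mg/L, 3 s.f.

Travel time t = 23 km / 1.3 m/s = 2.3e+04/1.3 = 1.769e+04 s = 0.2048 d.
First-order decay: C = 53.0·exp(−0.43·0.2048) = 53.0·0.9157 = 48.53 mg/L.

48.5 mg/L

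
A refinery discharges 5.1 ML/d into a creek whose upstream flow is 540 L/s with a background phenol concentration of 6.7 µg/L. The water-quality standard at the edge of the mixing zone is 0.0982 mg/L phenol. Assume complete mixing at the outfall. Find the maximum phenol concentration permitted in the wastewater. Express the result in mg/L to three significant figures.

0.935 mg/L

5.1 ML/d = 0.05903 m³/s.
540 L/s = 0.54 m³/s.
6.7 µg/L = 0.0067 mg/L.
Mass balance: 0.0982·0.599 = 0.05903·Cₑ + 0.54·0.0067.
Cₑ = (0.05882 − 0.003618) / 0.05903 = 0.9353 mg/L.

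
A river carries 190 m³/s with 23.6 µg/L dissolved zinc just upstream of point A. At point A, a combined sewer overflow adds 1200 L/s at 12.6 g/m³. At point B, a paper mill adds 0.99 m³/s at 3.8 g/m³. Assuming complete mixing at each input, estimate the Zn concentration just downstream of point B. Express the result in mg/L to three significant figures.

0.122 mg/L

23.6 µg/L = 0.0236 mg/L.
1200 L/s = 1.2 m³/s.
After input A: C = (190·0.0236 + 1.2·12.6) / 191.2 = 0.1025 mg/L.
After input B: C = (191.2·0.1025 + 0.99·3.8) / 192.2 = 0.1216 mg/L.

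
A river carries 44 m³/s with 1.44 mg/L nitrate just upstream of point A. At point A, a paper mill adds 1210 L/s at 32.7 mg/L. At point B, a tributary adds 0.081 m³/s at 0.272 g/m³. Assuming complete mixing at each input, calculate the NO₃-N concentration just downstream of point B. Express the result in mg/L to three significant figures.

1210 L/s = 1.21 m³/s.
After input A: C = (44·1.44 + 1.21·32.7) / 45.21 = 2.277 mg/L.
After input B: C = (45.21·2.277 + 0.081·0.272) / 45.29 = 2.273 mg/L.

2.27 mg/L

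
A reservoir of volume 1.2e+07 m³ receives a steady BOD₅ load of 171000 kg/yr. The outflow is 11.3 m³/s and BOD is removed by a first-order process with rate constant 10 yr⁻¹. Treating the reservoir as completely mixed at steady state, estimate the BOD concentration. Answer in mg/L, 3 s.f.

Outflow Q = 11.3 m³/s × 3.156e+07 s/yr = 3.566e+08 m³/yr.
Steady-state CSTR mass balance: W = Q·C + k·V·C, so C = W/(Q + kV).
Q + kV = 3.566e+08 + 10·1.2e+07 = 4.766e+08 m³/yr.
C = 171000/4.766e+08 = 0.0003588 kg/m³ = 0.3588 mg/L.

0.359 mg/L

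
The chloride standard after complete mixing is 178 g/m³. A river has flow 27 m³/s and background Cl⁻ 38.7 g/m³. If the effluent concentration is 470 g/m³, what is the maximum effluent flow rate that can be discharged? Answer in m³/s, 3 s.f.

Mass balance at complete mixing: C_std·(Q_w + Q_r) = Q_w·C_e + Q_r·C_b.
Rearranging, Q_w = Q_r·(C_std − C_b)/(C_e − C_std) = 27·(178 − 38.7) / (470 − 178) = 12.88 m³/s.

12.9 m³/s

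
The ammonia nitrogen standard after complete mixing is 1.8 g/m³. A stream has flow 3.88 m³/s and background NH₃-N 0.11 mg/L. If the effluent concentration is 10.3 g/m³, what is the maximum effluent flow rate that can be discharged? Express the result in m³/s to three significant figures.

Mass balance at complete mixing: C_std·(Q_w + Q_r) = Q_w·C_e + Q_r·C_b.
Rearranging, Q_w = Q_r·(C_std − C_b)/(C_e − C_std) = 3.88·(1.8 − 0.11) / (10.3 − 1.8) = 0.7714 m³/s.

0.771 m³/s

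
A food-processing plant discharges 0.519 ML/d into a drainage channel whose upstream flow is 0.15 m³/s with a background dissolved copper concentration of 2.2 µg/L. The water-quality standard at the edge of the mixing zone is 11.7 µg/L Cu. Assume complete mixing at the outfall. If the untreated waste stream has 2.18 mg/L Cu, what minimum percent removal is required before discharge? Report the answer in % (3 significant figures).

88.6 %

0.519 ML/d = 0.006007 m³/s.
2.2 µg/L = 0.0022 mg/L.
11.7 µg/L = 0.0117 mg/L.
Mass balance: 0.0117·0.156 = 0.006007·Cₑ + 0.15·0.0022.
Cₑ = (0.001825 − 0.00033) / 0.006007 = 0.2489 mg/L.
Required removal = 1 − 0.2489/2.18 = 88.58 %.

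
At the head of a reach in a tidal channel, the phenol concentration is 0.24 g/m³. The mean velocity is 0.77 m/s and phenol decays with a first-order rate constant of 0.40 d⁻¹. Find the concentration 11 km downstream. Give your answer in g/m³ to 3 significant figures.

Travel time t = 11 km / 0.77 m/s = 1.1e+04/0.77 = 1.429e+04 s = 0.1653 d.
First-order decay: C = 0.24·exp(−0.40·0.1653) = 0.24·0.936 = 0.2246 g/m³.

0.225 g/m³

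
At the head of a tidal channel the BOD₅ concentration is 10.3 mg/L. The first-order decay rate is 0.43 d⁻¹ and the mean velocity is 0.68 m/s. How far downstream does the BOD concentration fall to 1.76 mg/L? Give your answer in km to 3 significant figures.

From C = C₀·e^(−kt), t = ln(C₀/C)/k = ln(10.3/1.76)/0.43 = 1.767/0.43 = 4.109 d.
Distance = v·t = 0.68 m/s × 3.55e+05 s = 2.414e+05 m = 241.4 km.

241 km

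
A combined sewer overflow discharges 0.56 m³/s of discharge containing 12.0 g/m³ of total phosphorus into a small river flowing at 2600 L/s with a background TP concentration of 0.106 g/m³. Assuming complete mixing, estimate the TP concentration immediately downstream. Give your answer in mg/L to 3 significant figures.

2600 L/s = 2.6 m³/s.
By mass balance at complete mixing, C = (0.56·12 + 2.6·0.106) / (0.56 + 2.6) = 6.996/3.16 = 2.214 mg/L.

2.21 mg/L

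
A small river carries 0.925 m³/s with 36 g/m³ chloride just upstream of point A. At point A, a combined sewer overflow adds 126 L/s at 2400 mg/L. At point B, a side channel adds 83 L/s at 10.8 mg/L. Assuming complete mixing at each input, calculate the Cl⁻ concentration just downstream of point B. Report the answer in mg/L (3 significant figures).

297 mg/L

126 L/s = 0.126 m³/s.
After input A: C = (0.925·36 + 0.126·2400) / 1.051 = 319.4 mg/L.
83 L/s = 0.083 m³/s.
After input B: C = (1.051·319.4 + 0.083·10.8) / 1.134 = 296.8 mg/L.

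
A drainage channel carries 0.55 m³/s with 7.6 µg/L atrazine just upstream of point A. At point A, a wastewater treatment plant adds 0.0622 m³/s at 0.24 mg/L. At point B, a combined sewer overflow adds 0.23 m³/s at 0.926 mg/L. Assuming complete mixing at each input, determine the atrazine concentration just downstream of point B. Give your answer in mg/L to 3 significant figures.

0.276 mg/L

7.6 µg/L = 0.0076 mg/L.
After input A: C = (0.55·0.0076 + 0.0622·0.24) / 0.6122 = 0.03121 mg/L.
After input B: C = (0.6122·0.03121 + 0.23·0.926) / 0.8422 = 0.2756 mg/L.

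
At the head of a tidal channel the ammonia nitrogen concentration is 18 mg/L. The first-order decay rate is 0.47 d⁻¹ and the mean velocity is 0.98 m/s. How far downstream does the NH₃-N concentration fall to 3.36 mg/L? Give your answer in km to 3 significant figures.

From C = C₀·e^(−kt), t = ln(C₀/C)/k = ln(18/3.36)/0.47 = 1.678/0.47 = 3.571 d.
Distance = v·t = 0.98 m/s × 3.085e+05 s = 3.024e+05 m = 302.4 km.

302 km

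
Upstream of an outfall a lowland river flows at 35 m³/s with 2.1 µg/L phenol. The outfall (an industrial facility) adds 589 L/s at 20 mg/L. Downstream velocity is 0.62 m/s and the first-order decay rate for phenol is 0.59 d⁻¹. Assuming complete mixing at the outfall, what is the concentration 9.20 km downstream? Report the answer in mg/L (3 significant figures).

0.301 mg/L

589 L/s = 0.589 m³/s.
2.1 µg/L = 0.0021 mg/L.
After complete mixing, C₀ = (0.589·20 + 35·0.0021) / 35.59 = 0.3331 mg/L.
Travel time t = 9200 m / 0.62 m/s = 1.484e+04 s = 0.1717 d.
C = 0.3331·exp(−0.59·0.1717) = 0.3331·0.9036 = 0.301 mg/L.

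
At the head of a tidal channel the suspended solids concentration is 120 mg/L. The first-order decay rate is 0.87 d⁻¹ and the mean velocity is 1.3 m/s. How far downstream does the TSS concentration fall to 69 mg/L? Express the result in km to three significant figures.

From C = C₀·e^(−kt), t = ln(C₀/C)/k = ln(120/69)/0.87 = 0.5534/0.87 = 0.6361 d.
Distance = v·t = 1.3 m/s × 5.496e+04 s = 7.144e+04 m = 71.44 km.

71.4 km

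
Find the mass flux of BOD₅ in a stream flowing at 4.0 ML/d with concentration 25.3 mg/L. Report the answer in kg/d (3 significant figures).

4.0 ML/d = 0.0463 m³/s.
Mass flux = Q·C = 0.0463 m³/s × 25.3 g/m³ = 1.171 g/s.
= 1.171 g/s × 86.4 = 101.2 kg/d.

101 kg/d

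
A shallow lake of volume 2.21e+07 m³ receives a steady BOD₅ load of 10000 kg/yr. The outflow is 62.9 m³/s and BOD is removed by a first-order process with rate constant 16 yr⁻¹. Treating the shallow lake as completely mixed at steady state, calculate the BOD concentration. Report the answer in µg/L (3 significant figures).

4.28 µg/L

Outflow Q = 62.9 m³/s × 3.156e+07 s/yr = 1.985e+09 m³/yr.
Steady-state CSTR mass balance: W = Q·C + k·V·C, so C = W/(Q + kV).
Q + kV = 1.985e+09 + 16·2.21e+07 = 2.339e+09 m³/yr.
C = 10000/2.339e+09 = 4.276e-06 kg/m³ = 0.004276 mg/L = 4.276 µg/L.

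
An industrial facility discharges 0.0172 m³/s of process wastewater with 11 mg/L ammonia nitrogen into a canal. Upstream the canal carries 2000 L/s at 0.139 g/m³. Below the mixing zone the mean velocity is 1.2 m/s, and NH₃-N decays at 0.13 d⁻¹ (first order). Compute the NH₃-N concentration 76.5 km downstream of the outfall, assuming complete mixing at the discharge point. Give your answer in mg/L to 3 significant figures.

0.210 mg/L

2000 L/s = 2 m³/s.
After complete mixing, C₀ = (0.0172·11 + 2·0.139) / 2.017 = 0.2316 mg/L.
Travel time t = 7.65e+04 m / 1.2 m/s = 6.375e+04 s = 0.7378 d.
C = 0.2316·exp(−0.13·0.7378) = 0.2316·0.9085 = 0.2104 mg/L.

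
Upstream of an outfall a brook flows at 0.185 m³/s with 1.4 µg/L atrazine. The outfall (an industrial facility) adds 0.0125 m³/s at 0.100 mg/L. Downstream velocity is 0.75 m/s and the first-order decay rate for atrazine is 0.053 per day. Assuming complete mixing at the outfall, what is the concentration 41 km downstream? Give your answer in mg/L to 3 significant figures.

0.00739 mg/L

1.4 µg/L = 0.0014 mg/L.
After complete mixing, C₀ = (0.0125·0.1 + 0.185·0.0014) / 0.1975 = 0.007641 mg/L.
Travel time t = 4.1e+04 m / 0.75 m/s = 5.467e+04 s = 0.6327 d.
C = 0.007641·exp(−0.053·0.6327) = 0.007641·0.967 = 0.007389 mg/L.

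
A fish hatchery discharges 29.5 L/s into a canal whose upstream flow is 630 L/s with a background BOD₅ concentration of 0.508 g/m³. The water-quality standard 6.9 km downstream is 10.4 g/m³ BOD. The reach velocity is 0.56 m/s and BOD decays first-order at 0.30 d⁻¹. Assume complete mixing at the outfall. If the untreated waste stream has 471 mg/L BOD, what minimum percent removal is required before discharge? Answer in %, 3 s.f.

29.5 L/s = 0.0295 m³/s.
630 L/s = 0.63 m³/s.
Travel time to the compliance point: t = 6900/0.56 = 1.232e+04 s = 0.1426 d; decay factor exp(−0.30·0.1426) = 0.9581.
So the concentration just after mixing may be at most 10.4/0.9581 = 10.85 mg/L.
Mass balance: 10.85·0.6595 = 0.0295·Cₑ + 0.63·0.508.
Cₑ = (7.159 − 0.32) / 0.0295 = 231.8 mg/L.
Required removal = 1 − 231.8/471 = 50.78 %.

50.8 %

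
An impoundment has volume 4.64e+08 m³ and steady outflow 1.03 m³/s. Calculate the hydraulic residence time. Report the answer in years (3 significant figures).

Q = 1.03 m³/s × 3.156e+07 s/yr = 3.25e+07 m³/yr.
Hydraulic residence time τ = V/Q = 4.64e+08/3.25e+07 = 14.28 yr.

14.3 yr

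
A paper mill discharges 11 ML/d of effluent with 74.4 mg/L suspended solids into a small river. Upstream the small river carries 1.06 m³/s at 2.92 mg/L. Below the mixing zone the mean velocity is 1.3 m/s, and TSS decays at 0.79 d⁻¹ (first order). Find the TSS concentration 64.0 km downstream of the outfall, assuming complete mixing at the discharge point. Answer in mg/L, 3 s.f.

11 ML/d = 0.1273 m³/s.
After complete mixing, C₀ = (0.1273·74.4 + 1.06·2.92) / 1.187 = 10.58 mg/L.
Travel time t = 6.4e+04 m / 1.3 m/s = 4.923e+04 s = 0.5698 d.
C = 10.58·exp(−0.79·0.5698) = 10.58·0.6375 = 6.748 mg/L.

6.75 mg/L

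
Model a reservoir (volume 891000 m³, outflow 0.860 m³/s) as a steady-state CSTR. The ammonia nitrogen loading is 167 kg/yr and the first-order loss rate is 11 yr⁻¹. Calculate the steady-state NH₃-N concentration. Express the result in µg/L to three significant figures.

Outflow Q = 0.860 m³/s × 3.156e+07 s/yr = 2.714e+07 m³/yr.
Steady-state CSTR mass balance: W = Q·C + k·V·C, so C = W/(Q + kV).
Q + kV = 2.714e+07 + 11·891000 = 3.694e+07 m³/yr.
C = 167/3.694e+07 = 4.521e-06 kg/m³ = 0.004521 mg/L = 4.521 µg/L.

4.52 µg/L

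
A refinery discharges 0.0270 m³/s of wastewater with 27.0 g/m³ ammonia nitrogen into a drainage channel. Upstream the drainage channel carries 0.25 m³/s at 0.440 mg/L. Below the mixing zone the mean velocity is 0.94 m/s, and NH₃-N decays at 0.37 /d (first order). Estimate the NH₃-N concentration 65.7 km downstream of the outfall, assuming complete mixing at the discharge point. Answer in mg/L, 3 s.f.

2.25 mg/L

After complete mixing, C₀ = (0.027·27 + 0.25·0.44) / 0.277 = 3.029 mg/L.
Travel time t = 6.57e+04 m / 0.94 m/s = 6.989e+04 s = 0.809 d.
C = 3.029·exp(−0.37·0.809) = 3.029·0.7413 = 2.245 mg/L.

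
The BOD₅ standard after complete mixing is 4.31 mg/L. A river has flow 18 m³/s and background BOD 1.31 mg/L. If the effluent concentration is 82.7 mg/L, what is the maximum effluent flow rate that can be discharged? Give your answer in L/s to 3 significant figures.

689 L/s

Mass balance at complete mixing: C_std·(Q_w + Q_r) = Q_w·C_e + Q_r·C_b.
Rearranging, Q_w = Q_r·(C_std − C_b)/(C_e − C_std) = 18·(4.31 − 1.31) / (82.7 − 4.31) = 0.6889 m³/s.
= 688.9 L/s.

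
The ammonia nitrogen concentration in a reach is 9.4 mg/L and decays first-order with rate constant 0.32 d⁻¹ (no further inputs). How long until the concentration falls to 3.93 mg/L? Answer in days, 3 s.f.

2.73 d

t = ln(C₀/C)/k = ln(9.4/3.93)/0.32 = 0.8721/0.32 = 2.725 d.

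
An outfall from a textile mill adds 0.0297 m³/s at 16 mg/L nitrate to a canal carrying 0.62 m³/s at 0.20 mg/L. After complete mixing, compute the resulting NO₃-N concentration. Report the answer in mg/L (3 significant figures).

0.922 mg/L

By mass balance at complete mixing, C = (0.0297·16 + 0.62·0.2) / (0.0297 + 0.62) = 0.5992/0.6497 = 0.9223 mg/L.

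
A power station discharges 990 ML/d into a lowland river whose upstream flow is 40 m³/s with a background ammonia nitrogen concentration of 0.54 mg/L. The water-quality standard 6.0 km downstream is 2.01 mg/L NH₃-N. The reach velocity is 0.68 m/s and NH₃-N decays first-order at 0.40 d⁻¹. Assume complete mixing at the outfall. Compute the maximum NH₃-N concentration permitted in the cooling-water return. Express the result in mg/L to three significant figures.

7.52 mg/L

990 ML/d = 11.46 m³/s.
Travel time to the compliance point: t = 6000/0.68 = 8824 s = 0.1021 d; decay factor exp(−0.40·0.1021) = 0.96.
So the concentration just after mixing may be at most 2.01/0.96 = 2.094 mg/L.
Mass balance: 2.094·51.46 = 11.46·Cₑ + 40·0.54.
Cₑ = (107.7 − 21.6) / 11.46 = 7.518 mg/L.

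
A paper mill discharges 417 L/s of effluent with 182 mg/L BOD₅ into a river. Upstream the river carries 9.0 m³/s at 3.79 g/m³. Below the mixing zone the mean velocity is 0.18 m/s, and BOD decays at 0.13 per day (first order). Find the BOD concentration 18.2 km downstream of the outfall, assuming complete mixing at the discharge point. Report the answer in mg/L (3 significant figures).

417 L/s = 0.417 m³/s.
After complete mixing, C₀ = (0.417·182 + 9·3.79) / 9.417 = 11.68 mg/L.
Travel time t = 1.82e+04 m / 0.18 m/s = 1.011e+05 s = 1.17 d.
C = 11.68·exp(−0.13·1.17) = 11.68·0.8589 = 10.03 mg/L.

10.0 mg/L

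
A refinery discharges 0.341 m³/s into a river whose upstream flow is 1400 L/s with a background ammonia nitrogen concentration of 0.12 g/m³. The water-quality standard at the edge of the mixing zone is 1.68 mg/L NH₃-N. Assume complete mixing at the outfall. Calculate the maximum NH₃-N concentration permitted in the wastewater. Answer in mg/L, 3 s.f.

8.08 mg/L

1400 L/s = 1.4 m³/s.
Mass balance: 1.68·1.741 = 0.341·Cₑ + 1.4·0.12.
Cₑ = (2.925 − 0.168) / 0.341 = 8.085 mg/L.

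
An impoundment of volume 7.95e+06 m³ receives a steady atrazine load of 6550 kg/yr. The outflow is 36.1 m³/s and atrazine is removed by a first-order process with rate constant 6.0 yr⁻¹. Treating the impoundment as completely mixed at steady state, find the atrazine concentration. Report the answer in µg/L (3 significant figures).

5.52 µg/L

Outflow Q = 36.1 m³/s × 3.156e+07 s/yr = 1.139e+09 m³/yr.
Steady-state CSTR mass balance: W = Q·C + k·V·C, so C = W/(Q + kV).
Q + kV = 1.139e+09 + 6.0·7.95e+06 = 1.187e+09 m³/yr.
C = 6550/1.187e+09 = 5.518e-06 kg/m³ = 0.005518 mg/L = 5.518 µg/L.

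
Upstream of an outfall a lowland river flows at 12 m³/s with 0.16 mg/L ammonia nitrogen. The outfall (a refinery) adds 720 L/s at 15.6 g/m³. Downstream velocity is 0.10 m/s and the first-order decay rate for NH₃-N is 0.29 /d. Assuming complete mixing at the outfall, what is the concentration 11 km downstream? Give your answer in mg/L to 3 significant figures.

720 L/s = 0.72 m³/s.
After complete mixing, C₀ = (0.72·15.6 + 12·0.16) / 12.72 = 1.034 mg/L.
Travel time t = 1.1e+04 m / 0.10 m/s = 1.1e+05 s = 1.273 d.
C = 1.034·exp(−0.29·1.273) = 1.034·0.6913 = 0.7148 mg/L.

0.715 mg/L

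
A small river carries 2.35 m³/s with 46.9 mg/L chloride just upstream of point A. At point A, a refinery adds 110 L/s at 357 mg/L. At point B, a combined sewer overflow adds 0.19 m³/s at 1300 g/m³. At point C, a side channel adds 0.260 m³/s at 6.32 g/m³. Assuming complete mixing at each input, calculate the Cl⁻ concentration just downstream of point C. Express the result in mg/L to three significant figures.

110 L/s = 0.11 m³/s.
After input A: C = (2.35·46.9 + 0.11·357) / 2.46 = 60.77 mg/L.
After input B: C = (2.46·60.77 + 0.19·1300) / 2.65 = 149.6 mg/L.
After input C: C = (2.65·149.6 + 0.26·6.32) / 2.91 = 136.8 mg/L.

137 mg/L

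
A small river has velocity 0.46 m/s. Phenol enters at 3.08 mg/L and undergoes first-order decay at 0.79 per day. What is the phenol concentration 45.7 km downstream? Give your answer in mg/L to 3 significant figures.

Travel time t = 45.7 km / 0.46 m/s = 4.57e+04/0.46 = 9.935e+04 s = 1.15 d.
First-order decay: C = 3.08·exp(−0.79·1.15) = 3.08·0.4032 = 1.242 mg/L.

1.24 mg/L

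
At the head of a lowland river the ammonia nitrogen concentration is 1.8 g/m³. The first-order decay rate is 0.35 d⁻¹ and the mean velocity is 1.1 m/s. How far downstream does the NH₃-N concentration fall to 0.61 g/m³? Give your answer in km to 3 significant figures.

294 km

From C = C₀·e^(−kt), t = ln(C₀/C)/k = ln(1.8/0.61)/0.35 = 1.082/0.35 = 3.092 d.
Distance = v·t = 1.1 m/s × 2.671e+05 s = 2.938e+05 m = 293.8 km.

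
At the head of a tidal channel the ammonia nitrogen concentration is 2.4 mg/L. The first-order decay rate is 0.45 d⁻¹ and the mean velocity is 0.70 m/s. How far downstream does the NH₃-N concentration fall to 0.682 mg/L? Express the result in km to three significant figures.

169 km

From C = C₀·e^(−kt), t = ln(C₀/C)/k = ln(2.4/0.682)/0.45 = 1.258/0.45 = 2.796 d.
Distance = v·t = 0.70 m/s × 2.416e+05 s = 1.691e+05 m = 169.1 km.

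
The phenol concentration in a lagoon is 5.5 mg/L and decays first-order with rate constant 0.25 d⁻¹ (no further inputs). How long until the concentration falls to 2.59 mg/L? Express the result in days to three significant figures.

3.01 d

t = ln(C₀/C)/k = ln(5.5/2.59)/0.25 = 0.7531/0.25 = 3.012 d.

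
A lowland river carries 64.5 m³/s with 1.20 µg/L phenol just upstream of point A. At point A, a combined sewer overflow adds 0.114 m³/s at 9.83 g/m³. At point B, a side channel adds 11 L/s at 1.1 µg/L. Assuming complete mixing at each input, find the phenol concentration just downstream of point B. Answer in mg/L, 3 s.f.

1.20 µg/L = 0.0012 mg/L.
After input A: C = (64.5·0.0012 + 0.114·9.83) / 64.61 = 0.01854 mg/L.
11 L/s = 0.011 m³/s.
1.1 µg/L = 0.0011 mg/L.
After input B: C = (64.61·0.01854 + 0.011·0.0011) / 64.62 = 0.01854 mg/L.

0.0185 mg/L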